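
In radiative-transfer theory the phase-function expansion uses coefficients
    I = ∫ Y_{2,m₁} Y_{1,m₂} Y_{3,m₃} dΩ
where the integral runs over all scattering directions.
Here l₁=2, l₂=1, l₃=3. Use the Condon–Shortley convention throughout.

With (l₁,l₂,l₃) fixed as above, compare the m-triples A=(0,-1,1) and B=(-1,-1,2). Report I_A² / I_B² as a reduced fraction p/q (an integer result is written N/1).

3/5

Shared (l₁,l₂,l₃)=(2,1,3): N and (l;000)² cancel in I_A²/I_B².
A: Δ = 0!·4!·2!/7! = 1/105; Racah Σ t=0..0: t=0:+1/8 = 1/8; ⇒ 3j(2 1 3; 0 -1 1)² = 2/35, sgn +1
B: Δ = 0!·4!·2!/7! = 1/105; Racah Σ t=0..0: t=0:+1/12 = 1/12; ⇒ 3j(2 1 3; -1 -1 2)² = 2/21, sgn -1
I_A²/I_B² = (2/35)/(2/21) = 3/5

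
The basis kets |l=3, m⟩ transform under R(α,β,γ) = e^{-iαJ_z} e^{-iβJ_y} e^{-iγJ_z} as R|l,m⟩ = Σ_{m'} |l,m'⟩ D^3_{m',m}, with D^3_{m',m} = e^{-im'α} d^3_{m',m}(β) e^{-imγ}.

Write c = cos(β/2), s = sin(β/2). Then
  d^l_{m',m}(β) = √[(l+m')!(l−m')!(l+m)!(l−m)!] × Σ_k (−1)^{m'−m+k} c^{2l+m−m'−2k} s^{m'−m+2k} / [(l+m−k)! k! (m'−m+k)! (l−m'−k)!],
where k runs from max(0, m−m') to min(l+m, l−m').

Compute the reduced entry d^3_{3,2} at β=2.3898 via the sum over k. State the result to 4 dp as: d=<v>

d=-0.0152

d^3_{3,2}(β=2.3898) via the finite sum:
With c≡cos(β/2)=0.367106 and s≡sin(β/2)=0.930179, N=[720·1·120·1]^{1/2}=293.938769
The bounds max(0,m−m')=0 and min(l+m,l−m')=0 give 1 term
  k=0: (−1)^1·293.9388/(120)·0.3671^5·0.9302^1 = -0.015192
d^3_{3,2}(2.3898) = -0.015192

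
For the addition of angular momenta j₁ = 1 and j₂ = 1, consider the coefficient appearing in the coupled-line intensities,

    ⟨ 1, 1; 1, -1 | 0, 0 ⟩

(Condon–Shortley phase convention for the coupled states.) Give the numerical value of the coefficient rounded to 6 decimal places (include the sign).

+√(1/3) ≈ +0.577350

j₁+j₂−J=2  J+j₁−j₂=0  J−j₁+j₂=0  j₁+j₂+J+1=3
(j₁±m₁, j₂±m₂, J±M) = (2,0,0,2,0,0)
P² = 4/3
sum k=0..0:
  [0] +1/2 = 1/2
S = 1/2
C² = P²·S² = 1/3 ; C = +0.577350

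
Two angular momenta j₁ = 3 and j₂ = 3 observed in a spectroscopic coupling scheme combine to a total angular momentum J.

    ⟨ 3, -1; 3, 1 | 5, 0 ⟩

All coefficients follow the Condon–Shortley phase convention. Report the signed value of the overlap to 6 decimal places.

-0.545545

√[11·1!5!5!/12! · 2!4!4!2!5!5!] = √(76800/7)
  +(−1)^0/∏(0,1,4,4,1,1)! = 1/576  (running 1/576)
  +(−1)^1/∏(1,0,3,3,2,2)! = -1/144  (running -1/192)
⟨..|..⟩ = √(76800/7)·(-1/192) = -0.545545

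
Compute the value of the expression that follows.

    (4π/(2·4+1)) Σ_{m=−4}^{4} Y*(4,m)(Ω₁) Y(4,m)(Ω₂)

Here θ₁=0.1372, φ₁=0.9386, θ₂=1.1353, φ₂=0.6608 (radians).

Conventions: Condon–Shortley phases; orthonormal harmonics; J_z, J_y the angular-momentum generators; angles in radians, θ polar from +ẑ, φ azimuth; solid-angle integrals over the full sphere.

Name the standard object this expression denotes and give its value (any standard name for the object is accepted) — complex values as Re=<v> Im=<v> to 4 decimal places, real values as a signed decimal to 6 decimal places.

This sum is the spherical-harmonic addition theorem: it equals the Legendre polynomial P_l(cos γ) of the angle γ between the two directions.
Expand P_4 via completeness: Σ_{m} conj(Y_{4,m}) at Ω₁ times Y_{4,m} at Ω₂ —
  term(m=-4) = (0.000021, 0.000042)   from Y*(Ω₁)=(-0.000127, -0.000089), Y(Ω₂)=(-0.262660, -0.142944)
  term(m=-3) = (0.000839, 0.000924)   from Y*(Ω₁)=(-0.003005, 0.001015), Y(Ω₂)=(-0.157449, -0.360676)
  term(m=-2) = (0.002109, 0.001309)   from Y*(Ω₁)=(-0.011078, 0.035016), Y(Ω₂)=(0.016668, -0.065495)
  term(m=-1) = (-0.075701, -0.021588)   from Y*(Ω₁)=(0.146543, 0.200063), Y(Ω₂)=(-0.250609, 0.194820)
  term(m=+0) = (-0.100023, 0.000000)   from Y*(Ω₁)=(0.768427, -0.000000), Y(Ω₂)=(-0.130166, 0.000000)
  term(m=+1) = (-0.075701, 0.021588)   from Y*(Ω₁)=(-0.146543, 0.200063), Y(Ω₂)=(0.250609, 0.194820)
  term(m=+2) = (0.002109, -0.001309)   from Y*(Ω₁)=(-0.011078, -0.035016), Y(Ω₂)=(0.016668, 0.065495)
  term(m=+3) = (0.000839, -0.000924)   from Y*(Ω₁)=(0.003005, 0.001015), Y(Ω₂)=(0.157449, -0.360676)
  term(m=+4) = (0.000021, -0.000042)   from Y*(Ω₁)=(-0.000127, 0.000089), Y(Ω₂)=(-0.262660, 0.142944)
Σ over m = (-0.245488, -0.000000); ×(4π/9) → (-0.342765, -0.000000). Real part: -0.342765

Legendre polynomial (addition theorem), -0.342765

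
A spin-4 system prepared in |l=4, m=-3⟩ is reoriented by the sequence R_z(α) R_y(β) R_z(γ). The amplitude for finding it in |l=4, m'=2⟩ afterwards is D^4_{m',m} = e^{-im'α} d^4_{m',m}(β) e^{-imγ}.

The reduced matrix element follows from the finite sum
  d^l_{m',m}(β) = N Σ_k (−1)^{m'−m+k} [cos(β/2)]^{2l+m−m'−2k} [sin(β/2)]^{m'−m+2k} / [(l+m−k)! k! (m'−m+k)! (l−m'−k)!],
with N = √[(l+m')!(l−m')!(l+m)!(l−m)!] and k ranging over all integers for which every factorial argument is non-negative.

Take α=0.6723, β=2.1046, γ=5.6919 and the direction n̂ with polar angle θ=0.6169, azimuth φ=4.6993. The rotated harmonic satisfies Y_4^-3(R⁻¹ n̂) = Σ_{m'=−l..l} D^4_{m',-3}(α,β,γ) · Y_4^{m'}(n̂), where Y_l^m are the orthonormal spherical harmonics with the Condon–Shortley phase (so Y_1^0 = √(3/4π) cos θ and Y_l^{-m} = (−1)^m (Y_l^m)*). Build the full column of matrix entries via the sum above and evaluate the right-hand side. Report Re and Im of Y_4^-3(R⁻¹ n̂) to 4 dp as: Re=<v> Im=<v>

Re=-0.2078 Im=0.2044

Need the full column D^4_{m',-3} for m'=−4..4 at α=0.6723, β=2.1046, γ=5.6919.
cos(β/2)=0.495575, sin(β/2)=0.868565
d^4_{-4,-3}: single k=1 term ⇒ +0.018035;  D = +0.010993+0.014297i
d^4_{-3,-3}: k∈[0..1] ⇒ +0.003638 -0.078227 = -0.074589;  D = -0.072397-0.017950i
d^4_{-2,-3}: k∈[0..1] ⇒ -0.023858 +0.219856 = +0.195998;  D = +0.178216-0.081573i
d^4_{-1,-3}: k∈[0..1] ⇒ +0.088701 -0.454115 = -0.365413;  D = -0.165243+0.325916i
d^4_{0,-3}: k∈[0..1] ⇒ -0.231749 +0.711875 = +0.480127;  D = -0.096826-0.470262i
d^4_{1,-3}: k∈[0..1] ⇒ +0.454115 -0.836958 = -0.382843;  D = +0.293937+0.245296i
d^4_{2,-3}: k∈[0..1] ⇒ -0.675344 +0.691497 = +0.016153;  D = -0.016149-0.000374i
d^4_{3,-3}: k∈[0..1] ⇒ +0.738127 -0.323907 = +0.414220;  D = -0.329964+0.250405i
d^4_{4,-3}: single k=0 term ⇒ -0.522723;  D = +0.128986-0.506559i
Y_4^{m'}(θ=0.6169,φ=4.6993) and Σ D·Y over m':
  (+0.0110+0.0143i)·(+0.0495+0.0026i)  (-0.0724-0.0180i)·(+0.0078-0.1975i)  (+0.1782-0.0816i)·(-0.4093-0.0107i)  (-0.1652+0.3259i)·(-0.0048+0.3699i)  (-0.0968-0.4703i)·(-0.1552+0.0000i)  (+0.2939+0.2453i)·(+0.0048+0.3699i)  (-0.0161-0.0004i)·(-0.4093+0.0107i)  (-0.3300+0.2504i)·(-0.0078-0.1975i)  (+0.1290-0.5066i)·(+0.0495-0.0026i)
Y_4^-3(R⁻¹ n̂) = -0.207784+0.204360i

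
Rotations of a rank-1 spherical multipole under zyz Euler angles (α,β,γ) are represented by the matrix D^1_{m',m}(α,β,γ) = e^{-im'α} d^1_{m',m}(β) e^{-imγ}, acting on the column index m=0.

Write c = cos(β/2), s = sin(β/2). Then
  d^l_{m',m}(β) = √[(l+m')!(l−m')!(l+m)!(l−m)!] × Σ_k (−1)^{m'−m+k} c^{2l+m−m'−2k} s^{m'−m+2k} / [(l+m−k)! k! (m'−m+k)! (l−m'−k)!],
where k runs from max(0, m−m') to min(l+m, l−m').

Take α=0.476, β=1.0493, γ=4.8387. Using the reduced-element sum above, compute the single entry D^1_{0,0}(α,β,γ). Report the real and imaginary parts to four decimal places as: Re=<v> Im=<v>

D^1_{0,0}(0.4760,1.0493,4.8387) = e^{-i·0·0.4760}·d^1_{0,0}(1.0493)·e^{-i·0·4.8387}. Compute d first:
c=cos(1.049300/2)=0.865499, s=sin(1.049300/2)=0.500910; N=√[1·1·1·1]=1.000000
k∈{0,1} keeps every argument non-negative
  k=0: (−1)^0·1.0000/(1)·0.8655^2·0.5009^0 = +0.749089
  k=1: (−1)^1·1.0000/(1)·0.8655^0·0.5009^2 = -0.250911
d^1_{0,0}(1.0493) = +0.749089 -0.250911 = +0.498178
Phases: e^{-i·(0)·0.4760}=+1.000000+0.000000i, e^{-i·(0)·4.8387}=+1.000000+0.000000i ⇒ D=+0.498178+0.000000i

Re=0.4982 Im=0.0000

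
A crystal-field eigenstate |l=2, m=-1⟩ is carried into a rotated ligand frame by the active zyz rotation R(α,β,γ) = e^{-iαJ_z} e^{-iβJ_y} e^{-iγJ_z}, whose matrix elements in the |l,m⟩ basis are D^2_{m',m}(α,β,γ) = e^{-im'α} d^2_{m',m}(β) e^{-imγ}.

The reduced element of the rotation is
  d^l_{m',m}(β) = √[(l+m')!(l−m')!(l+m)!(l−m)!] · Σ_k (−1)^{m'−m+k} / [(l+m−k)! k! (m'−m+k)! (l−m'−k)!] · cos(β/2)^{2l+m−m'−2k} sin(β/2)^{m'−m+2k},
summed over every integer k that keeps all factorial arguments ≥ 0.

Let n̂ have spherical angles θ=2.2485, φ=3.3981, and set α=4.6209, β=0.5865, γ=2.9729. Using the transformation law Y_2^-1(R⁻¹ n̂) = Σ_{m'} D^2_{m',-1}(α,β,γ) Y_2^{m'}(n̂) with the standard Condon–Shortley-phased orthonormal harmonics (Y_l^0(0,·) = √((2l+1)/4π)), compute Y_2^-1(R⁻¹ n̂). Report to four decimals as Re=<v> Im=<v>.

Re=0.1980 Im=0.1816

Need the full column D^2_{m',-1} for m'=−2..2 at α=4.6209, β=0.5865, γ=2.9729.
cos(β/2)=0.957309, sin(β/2)=0.289065
d^2_{-2,-1}: single k=1 term ⇒ +0.507204;  D = +0.476162-0.174715i
d^2_{-1,-1}: k∈[0..1] ⇒ +0.839865 -0.229730 = +0.610135;  D = +0.156961+0.589600i
d^2_{0,-1}: k∈[0..1] ⇒ -0.621195 +0.056639 = -0.564557;  D = +0.556543-0.094785i
d^2_{1,-1}: k∈[0..1] ⇒ +0.229730 -0.006982 = +0.222748;  D = -0.017180-0.222084i
d^2_{2,-1}: single k=0 term ⇒ -0.046245;  D = -0.046241-0.000661i
Y_2^{m'}(θ=2.2485,φ=3.3981) and Σ D·Y over m':
  (+0.4762-0.1747i)·(+0.2042-0.1151i)  (+0.1570+0.5896i)·(+0.3650-0.0957i)  (+0.5565-0.0948i)·(+0.0566+0.0000i)  (-0.0172-0.2221i)·(-0.3650-0.0957i)  (-0.0462-0.0007i)·(+0.2042+0.1151i)
Y_2^-1(R⁻¹ n̂) = +0.198019+0.181599i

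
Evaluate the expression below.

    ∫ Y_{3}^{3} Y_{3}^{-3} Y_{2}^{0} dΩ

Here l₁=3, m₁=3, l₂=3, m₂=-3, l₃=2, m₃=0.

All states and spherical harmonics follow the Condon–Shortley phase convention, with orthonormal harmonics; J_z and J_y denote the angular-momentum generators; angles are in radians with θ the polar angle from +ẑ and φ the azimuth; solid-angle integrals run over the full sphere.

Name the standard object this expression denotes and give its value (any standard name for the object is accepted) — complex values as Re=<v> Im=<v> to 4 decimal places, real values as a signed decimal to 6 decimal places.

Gaunt coefficient, +0.210261

This is a Gaunt coefficient — the integral of a triple product of spherical harmonics over the sphere.
Rules hold: Σm=0, L=8 even, 0≤2≤6.
N = 7·7·5 = 245
Δ = 4!·2!·2!/9! = 1/3780
Racah Σ t=1..3: t=1:−1/24 t=2:+1/4 t=3:−1/24 = 1/6
⇒ 3j(3 3 2; 0 0 0)² = 4/105, sgn +1
Racah Σ t=0..0: t=0:+1/96 = 1/96
⇒ 3j(3 3 2; 3 -3 0)² = 5/84, sgn +1
4πI² = N·(3j₀)²·(3jₘ)² = 5/9
I = +1·√(0.555556/4π) = 0.21026104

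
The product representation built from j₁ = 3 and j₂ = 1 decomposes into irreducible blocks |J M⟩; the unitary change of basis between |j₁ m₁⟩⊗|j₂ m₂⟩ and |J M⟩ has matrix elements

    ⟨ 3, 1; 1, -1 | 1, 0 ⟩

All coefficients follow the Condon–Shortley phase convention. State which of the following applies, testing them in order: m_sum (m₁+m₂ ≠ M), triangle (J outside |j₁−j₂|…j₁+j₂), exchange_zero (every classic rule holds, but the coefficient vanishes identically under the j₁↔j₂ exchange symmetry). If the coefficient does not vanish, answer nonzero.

triangle

m-sum: m₁+m₂ = 1+(-1) = 0, M = 0  ✓
triangle: need |j₁−j₂| ≤ J ≤ j₁+j₂, i.e. J ∈ [2, 4]; J = 1 is outside ✗ ⇒ coefficient is 0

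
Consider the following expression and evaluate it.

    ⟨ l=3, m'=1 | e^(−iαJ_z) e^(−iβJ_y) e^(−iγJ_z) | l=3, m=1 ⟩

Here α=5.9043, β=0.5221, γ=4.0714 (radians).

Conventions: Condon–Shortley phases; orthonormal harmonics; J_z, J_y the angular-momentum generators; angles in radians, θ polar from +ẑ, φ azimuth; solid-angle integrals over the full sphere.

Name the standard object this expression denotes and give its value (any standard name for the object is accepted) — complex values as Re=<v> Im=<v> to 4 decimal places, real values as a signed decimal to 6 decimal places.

This is a Wigner D-matrix element — the rotation-matrix element ⟨l m'| R(α,β,γ) |l m⟩ in the angular-momentum basis.
D^3_{1,1}(5.9043,0.5221,4.0714) = e^{-i·1·5.9043}·d^3_{1,1}(0.5221)·e^{-i·1·4.0714}. Compute d first:
With c≡cos(β/2)=0.966120 and s≡sin(β/2)=0.258095, N=[24·2·24·2]^{1/2}=48.000000
Admissible k: 0..2 (factorial args all ≥0)
  k=0: (−1)^0·48.0000/(48)·0.9661^6·0.2581^0 = +0.813177
  k=1: (−1)^1·48.0000/(6)·0.9661^4·0.2581^2 = -0.464273
  k=2: (−1)^2·48.0000/(8)·0.9661^2·0.2581^4 = +0.024850
d^3_{1,1}(0.5221) = +0.813177 -0.464273 +0.024850 = +0.373755
Attach z-rotation phases: D = e^{-i(1)(5.9043)}·(+0.373755)·e^{-i(1)(4.0714)} = -0.318455+0.195651i

Wigner D-matrix element, Re=-0.3185 Im=0.1957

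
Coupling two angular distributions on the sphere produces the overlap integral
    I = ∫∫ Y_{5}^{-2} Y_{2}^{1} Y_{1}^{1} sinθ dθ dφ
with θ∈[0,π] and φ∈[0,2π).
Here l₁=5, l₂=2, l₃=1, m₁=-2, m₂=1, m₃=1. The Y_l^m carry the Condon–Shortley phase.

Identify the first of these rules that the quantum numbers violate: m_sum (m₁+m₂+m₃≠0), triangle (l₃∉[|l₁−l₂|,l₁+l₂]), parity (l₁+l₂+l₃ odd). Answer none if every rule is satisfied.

m₁+m₂+m₃ = -2 + 1 + 1 = 0  ✓
triangle: need |l₁−l₂| ≤ l₃ ≤ l₁+l₂ = [3,7]; l₃=1 is outside  ✗
parity: l₁+l₂+l₃ = 8 is even

triangle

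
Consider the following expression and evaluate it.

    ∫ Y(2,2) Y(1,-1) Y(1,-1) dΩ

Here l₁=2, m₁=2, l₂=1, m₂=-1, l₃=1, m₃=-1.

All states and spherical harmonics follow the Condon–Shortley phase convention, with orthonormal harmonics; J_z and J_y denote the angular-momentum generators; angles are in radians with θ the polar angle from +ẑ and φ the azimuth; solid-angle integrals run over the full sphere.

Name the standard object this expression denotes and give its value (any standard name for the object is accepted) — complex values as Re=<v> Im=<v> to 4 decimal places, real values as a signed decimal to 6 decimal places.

This is a Gaunt coefficient — the integral of a triple product of spherical harmonics over the sphere.
m-sum 0 ✓  L=4 even ✓  1≤1≤3 ✓
Π(2lᵢ+1) = 5×3×3 = 45
triangle coeff Δ(2,1,1) = 1/30
Σ_t [1,1]: t=1:−1/1 = -1/1
(3j)²=2/15 [(2 1 1; 0 0 0)], sign=+1
Σ_t [0,0]: t=0:+1/4 = 1/4
(3j)²=1/5 [(2 1 1; 2 -1 -1)], sign=+1
⇒ 4πI² = 6/5
I = (+1)√(6/5/(4π)) = 0.30901936

Gaunt coefficient, +0.309019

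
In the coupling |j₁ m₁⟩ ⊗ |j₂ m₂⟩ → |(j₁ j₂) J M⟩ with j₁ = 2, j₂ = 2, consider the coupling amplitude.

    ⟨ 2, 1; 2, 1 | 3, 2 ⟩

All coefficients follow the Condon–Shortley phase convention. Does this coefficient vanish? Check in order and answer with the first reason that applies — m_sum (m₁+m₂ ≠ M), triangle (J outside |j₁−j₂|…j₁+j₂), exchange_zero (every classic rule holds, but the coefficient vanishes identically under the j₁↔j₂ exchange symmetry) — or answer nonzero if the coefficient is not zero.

exchange_zero

m-sum: m₁+m₂ = 1+1 = 2, M = 2  ✓
triangle: |j₁−j₂| = 0 ≤ J = 3 ≤ j₁+j₂ = 4  ✓
exchange: j₁=j₂ and m₁=m₂, and (−1)^(j₁+j₂−J) = (−1)^1 = −1 forces ⟨j₁m₁;j₂m₂|JM⟩ = −⟨j₂m₂;j₁m₁|JM⟩ = −⟨j₁m₁;j₂m₂|JM⟩ ⇒ the coefficient vanishes identically
Racah sum check: Σ_k collapses to 0 ⇒ CG = 0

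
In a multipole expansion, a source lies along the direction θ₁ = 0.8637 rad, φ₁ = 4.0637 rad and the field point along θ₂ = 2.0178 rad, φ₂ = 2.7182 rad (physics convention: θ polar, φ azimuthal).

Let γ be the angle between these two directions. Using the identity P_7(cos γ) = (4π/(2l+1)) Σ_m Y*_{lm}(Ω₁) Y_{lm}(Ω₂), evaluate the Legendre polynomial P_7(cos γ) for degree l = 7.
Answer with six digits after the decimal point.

0.239754

Addition theorem: P_7(cos γ) = (4π/15) Σ_m Y*_{lm}(Ω₁) Y_{lm}(Ω₂), m = −7…7:
  term(m=-7) = (-0.017795, 0.000112)   from Y*(Ω₁)=(-0.072324, -0.012532), Y(Ω₂)=(0.238611, -0.042889)
  term(m=-6) = (0.022172, -0.099610)   from Y*(Ω₁)=(0.171627, -0.160060), Y(Ω₂)=(0.358582, -0.245970)
  term(m=-5) = (0.118020, 0.056185)   from Y*(Ω₁)=(0.042508, 0.415904), Y(Ω₂)=(0.162398, -0.267170)
  term(m=-4) = (0.029429, -0.037176)   from Y*(Ω₁)=(-0.338216, -0.205893), Y(Ω₂)=(-0.014665, 0.118845)
  term(m=-3) = (0.006584, 0.008211)   from Y*(Ω₁)=(0.027816, -0.010958), Y(Ω₂)=(0.104242, 0.336249)
  term(m=-2) = (0.009716, -0.004701)   from Y*(Ω₁)=(0.094445, -0.336771), Y(Ω₂)=(0.020442, 0.023119)
  term(m=-1) = (-0.014144, -0.061712)   from Y*(Ω₁)=(0.115664, 0.152564), Y(Ω₂)=(-0.301495, -0.135868)
  term(m=+0) = (-0.021782, 0.000000)   from Y*(Ω₁)=(0.299738, -0.000000), Y(Ω₂)=(-0.072671, 0.000000)
  term(m=+1) = (-0.014144, 0.061712)   from Y*(Ω₁)=(-0.115664, 0.152564), Y(Ω₂)=(0.301495, -0.135868)
  term(m=+2) = (0.009716, 0.004701)   from Y*(Ω₁)=(0.094445, 0.336771), Y(Ω₂)=(0.020442, -0.023119)
  term(m=+3) = (0.006584, -0.008211)   from Y*(Ω₁)=(-0.027816, -0.010958), Y(Ω₂)=(-0.104242, 0.336249)
  term(m=+4) = (0.029429, 0.037176)   from Y*(Ω₁)=(-0.338216, 0.205893), Y(Ω₂)=(-0.014665, -0.118845)
  term(m=+5) = (0.118020, -0.056185)   from Y*(Ω₁)=(-0.042508, 0.415904), Y(Ω₂)=(-0.162398, -0.267170)
  term(m=+6) = (0.022172, 0.099610)   from Y*(Ω₁)=(0.171627, 0.160060), Y(Ω₂)=(0.358582, 0.245970)
  term(m=+7) = (-0.017795, -0.000112)   from Y*(Ω₁)=(0.072324, -0.012532), Y(Ω₂)=(-0.238611, -0.042889)
Total Σ_m = (0.286185, 0.000000). Multiply by 0.837758: (0.239754, 0.000000). P_7(cos γ) = 0.239754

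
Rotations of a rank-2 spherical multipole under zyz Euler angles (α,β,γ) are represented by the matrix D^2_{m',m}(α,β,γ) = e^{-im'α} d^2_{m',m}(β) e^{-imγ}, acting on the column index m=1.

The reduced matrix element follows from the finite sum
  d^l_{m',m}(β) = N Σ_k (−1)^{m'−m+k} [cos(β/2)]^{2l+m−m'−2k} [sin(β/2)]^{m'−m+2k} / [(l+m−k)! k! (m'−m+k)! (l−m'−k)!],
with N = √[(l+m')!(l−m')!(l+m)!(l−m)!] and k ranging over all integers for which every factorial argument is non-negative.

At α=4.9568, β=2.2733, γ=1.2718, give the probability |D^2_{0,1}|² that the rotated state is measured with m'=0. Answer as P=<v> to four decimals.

Split into d^2_{0,1}(β=2.2733) × two z-phases.
With c≡cos(β/2)=0.420636 and s≡sin(β/2)=0.907229, N=[2·2·6·1]^{1/2}=4.898979
Admissible k: 1..2 (factorial args all ≥0)
  k=1: (−1)^0·4.8990/(2)·0.4206^3·0.9072^1 = +0.165391
  k=2: (−1)^1·4.8990/(2)·0.4206^1·0.9072^3 = -0.769367
d^2_{0,1}(2.2733) = +0.165391 -0.769367 = -0.603976
|D^2_{0,1}|² = |d^2_{0,1}(β)|² = (-0.603976)² = 0.364787 (the z-rotation phases have unit modulus)

P=0.3648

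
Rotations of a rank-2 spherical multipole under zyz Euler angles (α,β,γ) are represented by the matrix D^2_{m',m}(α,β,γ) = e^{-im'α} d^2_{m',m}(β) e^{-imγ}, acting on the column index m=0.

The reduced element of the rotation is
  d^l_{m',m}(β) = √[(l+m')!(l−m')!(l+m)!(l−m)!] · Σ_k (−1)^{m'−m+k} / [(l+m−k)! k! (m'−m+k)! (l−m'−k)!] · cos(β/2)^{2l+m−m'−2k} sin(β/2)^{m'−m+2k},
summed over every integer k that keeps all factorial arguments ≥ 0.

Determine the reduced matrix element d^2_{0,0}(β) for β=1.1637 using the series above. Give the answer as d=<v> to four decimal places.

d=-0.2648

d^2_{0,0}(β=1.1637) via the finite sum:
Half-angle: c=0.835447, s=0.549570. N=√(2·2·2·2)=4.000000
Admissible k: 0..2 (factorial args all ≥0)
  k=0: (−1)^0·4.0000/(4)·0.8354^4·0.5496^0 = +0.487165
  k=1: (−1)^1·4.0000/(1)·0.8354^2·0.5496^2 = -0.843228
  k=2: (−1)^2·4.0000/(4)·0.8354^0·0.5496^4 = +0.091221
d^2_{0,0}(1.1637) = +0.487165 -0.843228 +0.091221 = -0.264842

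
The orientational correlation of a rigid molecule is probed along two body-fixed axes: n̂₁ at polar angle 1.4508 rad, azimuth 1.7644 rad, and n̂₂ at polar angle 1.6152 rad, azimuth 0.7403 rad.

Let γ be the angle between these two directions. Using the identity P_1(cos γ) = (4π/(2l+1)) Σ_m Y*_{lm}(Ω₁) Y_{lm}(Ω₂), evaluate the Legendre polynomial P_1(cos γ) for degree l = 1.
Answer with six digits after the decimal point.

Expand P_1 via completeness: Σ_{m} conj(Y_{1,m}) at Ω₁ times Y_{1,m} at Ω₂ —
  m=-1: (-0.06599 + 0.33660j) × (0.25482 - 0.23281j) = 0.06155 + 0.10114j  (running Σ = 0.06155 + 0.10114j)
  m=0: (0.05849 + 0.00000j) × (-0.02169 + 0.00000j) = -0.00127 + 0.00000j  (running Σ = 0.06028 + 0.10114j)
  m=1: (0.06599 + 0.33660j) × (-0.25482 - 0.23281j) = 0.06155 - 0.10114j  (running Σ = 0.12183 + 0.00000j)
Σ over m = 0.12183 + 0.00000j; ×(4π/3) → 0.51031 + 0.00000j. Real part: 0.510307

0.510307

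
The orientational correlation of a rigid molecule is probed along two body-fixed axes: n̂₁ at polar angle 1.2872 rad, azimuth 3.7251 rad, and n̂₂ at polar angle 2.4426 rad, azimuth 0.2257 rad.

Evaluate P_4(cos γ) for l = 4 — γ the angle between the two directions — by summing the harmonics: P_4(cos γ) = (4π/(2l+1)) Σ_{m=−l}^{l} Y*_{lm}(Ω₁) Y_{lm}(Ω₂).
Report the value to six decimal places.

-0.253604

Summing Y*_{l m}(θ₁,φ₁)·Y_{l m}(θ₂,φ₂) over m ∈ [−4, 4]; prefactor 4π/(2·4+1) = 1.396263:
  m=-4: (-0.259880, 0.271664) × (0.046987, -0.059553) = (0.003967, 0.028241)  (running Σ = (0.003967, 0.028241))
  m=-3: (0.055400, -0.304923) × (-0.198941, 0.159924) = (0.037743, 0.069522)  (running Σ = (0.041710, 0.097763))
  m=-2: (-0.054750, -0.128143) × (0.386575, -0.187405) = (-0.045180, -0.039276)  (running Σ = (-0.003469, 0.058486))
  m=-1: (0.260050, 0.171683) × (-0.250238, 0.057458) = (-0.074939, -0.028020)  (running Σ = (-0.078408, 0.030467))
  m=0: (0.091582, -0.000000) × (-0.270959, 0.000000) = (-0.024815, 0.000000)  (running Σ = (-0.103223, 0.030467))
  m=1: (-0.260050, 0.171683) × (0.250238, 0.057458) = (-0.074939, 0.028020)  (running Σ = (-0.178162, 0.058486))
  m=2: (-0.054750, 0.128143) × (0.386575, 0.187405) = (-0.045180, 0.039276)  (running Σ = (-0.223341, 0.097763))
  m=3: (-0.055400, -0.304923) × (0.198941, 0.159924) = (0.037743, -0.069522)  (running Σ = (-0.185598, 0.028241))
  m=4: (-0.259880, -0.271664) × (0.046987, 0.059553) = (0.003967, -0.028241)  (running Σ = (-0.181631, 0.000000))
Accumulated sum (-0.181631, 0.000000); after 4π/(2l+1) scaling, (-0.253604, 0.000000) ⇒ P_4 = -0.253604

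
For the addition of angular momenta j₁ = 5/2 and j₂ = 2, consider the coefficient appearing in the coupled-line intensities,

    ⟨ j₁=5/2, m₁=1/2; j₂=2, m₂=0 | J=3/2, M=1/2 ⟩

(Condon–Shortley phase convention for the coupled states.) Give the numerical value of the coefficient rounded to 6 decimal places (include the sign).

triangle: 3!·2!·1!/7! = 12/5040
(j±m)!: 3!·2!·2!·2!·2!·1! = 96
prefactor² = (2J+1)·Δ·N² = 32/35
  k=1: −1/(1!·2!·1!·1!·1!·0!) = -1/2
  k=2: +1/(2!·1!·0!·0!·2!·1!) = 1/4
Σ = -1/4  ⇒  CG² = 32/35·(-1/4)² = 2/35
CG = −√(2/35) = -0.239046

-0.239046  (= −√(2/35))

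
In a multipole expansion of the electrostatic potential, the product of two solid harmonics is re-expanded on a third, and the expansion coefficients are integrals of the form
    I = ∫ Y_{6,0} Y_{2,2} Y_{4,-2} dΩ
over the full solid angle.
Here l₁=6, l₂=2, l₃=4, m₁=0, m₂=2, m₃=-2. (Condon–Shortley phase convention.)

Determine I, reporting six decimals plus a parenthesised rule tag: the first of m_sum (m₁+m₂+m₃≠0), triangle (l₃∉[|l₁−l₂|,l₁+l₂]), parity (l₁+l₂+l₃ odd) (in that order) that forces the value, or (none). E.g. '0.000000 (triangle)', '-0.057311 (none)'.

Checks pass: Σm=0; 12 even; l₃=4∈[4,8].
(2·6+1)(2·2+1)(2·4+1) = 585
Δ: 4! 8! 0! / 13! → 1/6435
sum: t=2:+1/2304 = 1/2304
3j²(6 2 4; 0 0 0) = Δ·Π!·Σ² = 5/143  (sign +1)
sum: t=4:+1/34560 = 1/34560
3j²(6 2 4; 0 2 -2) = Δ·Π!·Σ² = 1/429  (sign +1)
combine: 4πI² = 585·5/143·1/429 = 75/1573
take √, sign +1: I = 0.06159725
No selection rule forces the value: the integral is nonzero (none).

0.061597 (none)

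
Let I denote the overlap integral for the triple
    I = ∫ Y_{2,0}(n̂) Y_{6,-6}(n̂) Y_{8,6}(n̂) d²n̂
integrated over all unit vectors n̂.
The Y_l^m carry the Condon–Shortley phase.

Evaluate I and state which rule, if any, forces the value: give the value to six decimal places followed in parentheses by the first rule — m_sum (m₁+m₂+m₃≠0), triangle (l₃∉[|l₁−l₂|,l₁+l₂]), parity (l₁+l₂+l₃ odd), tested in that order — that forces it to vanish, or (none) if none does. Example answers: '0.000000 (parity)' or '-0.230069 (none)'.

0.080953 (none)

Rules hold: Σm=0, L=16 even, 4≤8≤8.
N = 5·13·17 = 1105
Δ = 0!·4!·12!/17! = 1/30940
Racah Σ t=0..0: t=0:+1/2073600 = 1/2073600
⇒ 3j(2 6 8; 0 0 0)² = 28/1105, sgn +1
Racah Σ t=0..0: t=0:+1/1916006400 = 1/1916006400
⇒ 3j(2 6 8; 0 -6 6)² = 1/340, sgn +1
4πI² = N·(3j₀)²·(3jₘ)² = 7/85
I = +1·√(0.0823529/4π) = 0.08095331
No selection rule forces the value: the integral is nonzero (none).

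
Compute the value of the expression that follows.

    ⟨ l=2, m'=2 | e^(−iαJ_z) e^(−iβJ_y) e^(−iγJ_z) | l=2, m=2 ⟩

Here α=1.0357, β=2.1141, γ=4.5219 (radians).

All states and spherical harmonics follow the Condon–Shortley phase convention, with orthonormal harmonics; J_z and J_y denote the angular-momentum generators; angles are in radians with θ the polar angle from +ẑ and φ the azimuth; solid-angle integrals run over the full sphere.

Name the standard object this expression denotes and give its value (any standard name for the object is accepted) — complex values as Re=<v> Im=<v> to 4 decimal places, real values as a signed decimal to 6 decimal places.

Wigner D-matrix element, Re=0.0070 Im=0.0579

This is a Wigner D-matrix element — the rotation-matrix element ⟨l m'| R(α,β,γ) |l m⟩ in the angular-momentum basis.
Split into d^2_{2,2}(β=2.1141) × two z-phases.
c=cos(2.114100/2)=0.491443, s=sin(2.114100/2)=0.870910; N=√[24·1·24·1]=24.000000
Admissible k: 0..0 (factorial args all ≥0)
  k=0: (−1)^0·24.0000/(24)·0.4914^4·0.8709^0 = +0.058330
d^2_{2,2}(2.1141) = +0.058330
Phases: e^{-i·(2)·1.0357}=-0.479955-0.877293i, e^{-i·(2)·4.5219}=-0.928301-0.371828i ⇒ D=+0.006961+0.057913i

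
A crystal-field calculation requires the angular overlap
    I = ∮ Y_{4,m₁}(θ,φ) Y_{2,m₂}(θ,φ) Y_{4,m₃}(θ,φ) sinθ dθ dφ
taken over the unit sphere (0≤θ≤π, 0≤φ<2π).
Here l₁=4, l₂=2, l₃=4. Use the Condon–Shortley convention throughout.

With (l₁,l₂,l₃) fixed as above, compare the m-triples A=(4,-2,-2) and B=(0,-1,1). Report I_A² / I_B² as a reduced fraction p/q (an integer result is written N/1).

28/5

Shared (l₁,l₂,l₃)=(4,2,4): N and (l;000)² cancel in I_A²/I_B².
A: Δ = 2!·6!·2!/11! = 1/13860; Racah Σ t=0..0: t=0:+1/2880 = 1/2880; ⇒ 3j(4 2 4; 4 -2 -2)² = 2/165, sgn +1
B: Δ = 2!·6!·2!/11! = 1/13860; Racah Σ t=0..1: t=0:+1/96 t=1:−1/72 = -1/288; ⇒ 3j(4 2 4; 0 -1 1)² = 1/462, sgn +1
I_A²/I_B² = (2/165)/(1/462) = 28/5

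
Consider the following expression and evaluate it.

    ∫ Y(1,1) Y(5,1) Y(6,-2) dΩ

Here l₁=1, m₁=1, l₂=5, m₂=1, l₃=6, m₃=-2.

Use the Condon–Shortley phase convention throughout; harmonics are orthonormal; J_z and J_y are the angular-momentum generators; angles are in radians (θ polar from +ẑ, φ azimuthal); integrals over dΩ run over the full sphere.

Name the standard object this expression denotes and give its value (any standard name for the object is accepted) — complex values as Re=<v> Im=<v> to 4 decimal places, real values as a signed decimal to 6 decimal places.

This is a Gaunt coefficient — the integral of a triple product of spherical harmonics over the sphere.
Checks pass: Σm=0; 12 even; l₃=6∈[4,6].
(2·1+1)(2·5+1)(2·6+1) = 429
Δ: 0! 2! 10! / 13! → 1/858
sum: t=0:+1/14400 = 1/14400
3j²(1 5 6; 0 0 0) = Δ·Π!·Σ² = 6/143  (sign +1)
sum: t=0:+1/34560 = 1/34560
3j²(1 5 6; 1 1 -2) = Δ·Π!·Σ² = 14/429  (sign +1)
combine: 4πI² = 429·6/143·14/429 = 84/143
take √, sign +1: I = 0.21620548

Gaunt coefficient, +0.216205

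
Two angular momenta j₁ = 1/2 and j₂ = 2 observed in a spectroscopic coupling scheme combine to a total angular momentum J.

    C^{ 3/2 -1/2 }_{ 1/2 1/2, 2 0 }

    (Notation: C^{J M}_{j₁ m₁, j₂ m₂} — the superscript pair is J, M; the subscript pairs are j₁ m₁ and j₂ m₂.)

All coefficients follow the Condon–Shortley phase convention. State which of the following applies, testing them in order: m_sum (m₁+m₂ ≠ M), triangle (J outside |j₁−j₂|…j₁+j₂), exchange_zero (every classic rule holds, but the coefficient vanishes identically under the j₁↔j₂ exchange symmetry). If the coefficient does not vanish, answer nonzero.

m_sum

m-sum: m₁+m₂ = 1/2+0 = 1/2, M = -1/2  ✗ ⇒ coefficient is 0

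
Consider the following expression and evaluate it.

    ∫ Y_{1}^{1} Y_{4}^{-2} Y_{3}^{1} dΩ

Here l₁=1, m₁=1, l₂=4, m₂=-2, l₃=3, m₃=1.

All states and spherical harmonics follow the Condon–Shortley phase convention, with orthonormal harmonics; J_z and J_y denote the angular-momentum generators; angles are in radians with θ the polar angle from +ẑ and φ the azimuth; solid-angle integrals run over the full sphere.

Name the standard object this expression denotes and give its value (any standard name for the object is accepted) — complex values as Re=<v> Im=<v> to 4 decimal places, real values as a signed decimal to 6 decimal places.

This is a Gaunt coefficient — the integral of a triple product of spherical harmonics over the sphere.
Rules hold: Σm=0, L=8 even, 3≤3≤5.
N = 3·9·7 = 189
Δ = 2!·0!·6!/9! = 1/252
Racah Σ t=1..1: t=1:−1/36 = -1/36
⇒ 3j(1 4 3; 0 0 0)² = 4/63, sgn +1
Racah Σ t=0..0: t=0:+1/96 = 1/96
⇒ 3j(1 4 3; 1 -2 1)² = 5/84, sgn +1
4πI² = N·(3j₀)²·(3jₘ)² = 5/7
I = +1·√(0.714286/4π) = 0.23841361

Gaunt coefficient, +0.238414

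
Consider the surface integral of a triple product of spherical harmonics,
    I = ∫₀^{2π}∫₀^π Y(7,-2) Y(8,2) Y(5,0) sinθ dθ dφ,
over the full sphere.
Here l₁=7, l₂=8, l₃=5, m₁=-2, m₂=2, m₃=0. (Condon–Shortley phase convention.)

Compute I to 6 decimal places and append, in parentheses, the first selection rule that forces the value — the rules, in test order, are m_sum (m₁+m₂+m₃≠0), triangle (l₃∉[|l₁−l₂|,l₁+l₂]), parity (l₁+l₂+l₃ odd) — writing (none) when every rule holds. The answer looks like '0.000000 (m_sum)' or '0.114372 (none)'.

m-sum 0 ✓  L=20 even ✓  1≤5≤15 ✓
Π(2lᵢ+1) = 15×17×11 = 2805
triangle coeff Δ(7,8,5) = 1/814773960
Σ_t [3,7]: t=3:−1/87091200 t=4:+1/4976640 t=5:−1/2073600 t=6:+1/4976640 t=7:−1/87091200 = -1/9676800
(3j)²=360/46189 [(7 8 5; 0 0 0)], sign=+1
Σ_t [5,9]: t=5:−1/41472000 t=6:+1/4976640 t=7:−1/4354560 t=8:+1/23224320 t=9:−1/1045094400 = -1/93312000
(3j)²=32/138567 [(7 8 5; -2 2 0)], sign=+1
⇒ 4πI² = 57600/11408683
I = (+1)√(57600/11408683/(4π)) = 0.02004419
No selection rule forces the value: the integral is nonzero (none).

0.020044 (none)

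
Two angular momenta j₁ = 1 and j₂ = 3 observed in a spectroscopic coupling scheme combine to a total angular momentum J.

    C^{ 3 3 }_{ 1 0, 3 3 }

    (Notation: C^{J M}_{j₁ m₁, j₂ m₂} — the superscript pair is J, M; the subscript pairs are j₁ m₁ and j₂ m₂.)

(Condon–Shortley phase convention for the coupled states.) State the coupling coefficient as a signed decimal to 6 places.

√[7·1!1!5!/8! · 1!1!6!0!6!0!] = √(10800)
  +(−1)^1/∏(1,0,0,5,1,0)! = -1/120  (running -1/120)
⟨..|..⟩ = √(10800)·(-1/120) = -0.866025

-0.866025  (= −√(3/4))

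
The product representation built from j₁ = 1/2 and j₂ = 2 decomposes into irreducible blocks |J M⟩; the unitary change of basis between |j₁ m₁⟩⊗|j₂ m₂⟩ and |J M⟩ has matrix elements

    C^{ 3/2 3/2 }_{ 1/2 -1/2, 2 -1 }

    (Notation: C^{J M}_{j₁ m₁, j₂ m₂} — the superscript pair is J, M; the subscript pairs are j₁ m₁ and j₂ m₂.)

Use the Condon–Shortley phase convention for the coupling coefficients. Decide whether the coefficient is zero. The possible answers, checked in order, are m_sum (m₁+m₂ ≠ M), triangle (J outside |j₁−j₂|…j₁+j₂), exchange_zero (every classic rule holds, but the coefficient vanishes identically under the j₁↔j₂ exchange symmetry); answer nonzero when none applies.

m-sum: m₁+m₂ = -1/2+(-1) = -3/2, M = 3/2  ✗ ⇒ coefficient is 0

m_sum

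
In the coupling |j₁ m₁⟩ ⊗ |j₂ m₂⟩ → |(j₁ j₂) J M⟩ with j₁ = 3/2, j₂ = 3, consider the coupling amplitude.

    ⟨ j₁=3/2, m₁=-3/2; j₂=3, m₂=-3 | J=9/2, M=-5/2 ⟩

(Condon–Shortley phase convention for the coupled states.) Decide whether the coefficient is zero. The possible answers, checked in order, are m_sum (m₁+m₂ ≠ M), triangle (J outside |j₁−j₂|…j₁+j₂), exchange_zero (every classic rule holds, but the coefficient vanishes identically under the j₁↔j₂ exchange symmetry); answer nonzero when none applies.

m_sum

m-sum: m₁+m₂ = -3/2+(-3) = -9/2, M = -5/2  ✗ ⇒ coefficient is 0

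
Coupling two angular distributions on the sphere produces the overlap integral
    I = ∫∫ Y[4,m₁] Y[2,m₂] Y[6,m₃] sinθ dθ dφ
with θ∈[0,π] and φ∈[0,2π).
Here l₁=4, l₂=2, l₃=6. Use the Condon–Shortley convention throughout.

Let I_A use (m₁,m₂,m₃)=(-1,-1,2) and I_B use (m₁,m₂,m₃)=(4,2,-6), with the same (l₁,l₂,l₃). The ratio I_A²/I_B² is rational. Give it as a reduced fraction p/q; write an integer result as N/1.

Shared (l₁,l₂,l₃)=(4,2,6): N and (l;000)² cancel in I_A²/I_B².
A: Δ = 0!·8!·4!/13! = 1/6435; Racah Σ t=0..0: t=0:+1/4320 = 1/4320; ⇒ 3j(4 2 6; -1 -1 2)² = 224/6435, sgn +1
B: Δ = 0!·8!·4!/13! = 1/6435; Racah Σ t=0..0: t=0:+1/967680 = 1/967680; ⇒ 3j(4 2 6; 4 2 -6)² = 1/13, sgn +1
I_A²/I_B² = (224/6435)/(1/13) = 224/495

224/495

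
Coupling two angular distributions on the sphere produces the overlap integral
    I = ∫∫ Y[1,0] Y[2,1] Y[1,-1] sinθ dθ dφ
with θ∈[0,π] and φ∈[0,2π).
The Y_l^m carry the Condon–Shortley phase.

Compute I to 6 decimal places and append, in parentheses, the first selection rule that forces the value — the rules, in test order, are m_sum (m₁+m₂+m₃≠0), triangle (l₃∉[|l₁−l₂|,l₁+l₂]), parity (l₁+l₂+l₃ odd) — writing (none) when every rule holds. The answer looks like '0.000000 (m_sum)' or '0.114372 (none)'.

m-sum 0 ✓  L=4 even ✓  1≤1≤3 ✓
Π(2lᵢ+1) = 3×5×3 = 45
triangle coeff Δ(1,2,1) = 1/30
Σ_t [1,1]: t=1:−1/1 = -1/1
(3j)²=2/15 [(1 2 1; 0 0 0)], sign=+1
Σ_t [1,1]: t=1:−1/2 = -1/2
(3j)²=1/10 [(1 2 1; 0 1 -1)], sign=-1
⇒ 4πI² = 3/5
I = (-1)√(3/5/(4π)) = -0.21850969
No selection rule forces the value: the integral is nonzero (none).

-0.218510 (none)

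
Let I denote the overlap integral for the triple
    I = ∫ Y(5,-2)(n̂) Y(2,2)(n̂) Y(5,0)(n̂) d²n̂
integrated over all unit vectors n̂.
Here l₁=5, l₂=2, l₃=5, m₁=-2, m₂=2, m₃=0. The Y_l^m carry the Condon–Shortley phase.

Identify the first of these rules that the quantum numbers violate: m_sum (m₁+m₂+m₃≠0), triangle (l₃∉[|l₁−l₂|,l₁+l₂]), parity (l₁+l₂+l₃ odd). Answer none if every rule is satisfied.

m₁+m₂+m₃ = -2 + 2 + 0 = 0  ✓
triangle: |5−2|=3 ≤ l₃=5 ≤ 5+2=7  ✓
parity: l₁+l₂+l₃ = 12 is even  ✓

none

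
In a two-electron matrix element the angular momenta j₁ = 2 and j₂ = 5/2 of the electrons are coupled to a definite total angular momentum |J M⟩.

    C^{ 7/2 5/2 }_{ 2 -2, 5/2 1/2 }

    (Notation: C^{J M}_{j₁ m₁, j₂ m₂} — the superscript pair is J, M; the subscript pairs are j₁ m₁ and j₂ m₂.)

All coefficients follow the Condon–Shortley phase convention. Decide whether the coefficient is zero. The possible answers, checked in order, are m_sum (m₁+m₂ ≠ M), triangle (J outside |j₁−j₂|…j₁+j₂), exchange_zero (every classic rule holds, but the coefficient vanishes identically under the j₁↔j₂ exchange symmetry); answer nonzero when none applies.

m-sum: m₁+m₂ = -2+1/2 = -3/2, M = 5/2  ✗ ⇒ coefficient is 0

m_sum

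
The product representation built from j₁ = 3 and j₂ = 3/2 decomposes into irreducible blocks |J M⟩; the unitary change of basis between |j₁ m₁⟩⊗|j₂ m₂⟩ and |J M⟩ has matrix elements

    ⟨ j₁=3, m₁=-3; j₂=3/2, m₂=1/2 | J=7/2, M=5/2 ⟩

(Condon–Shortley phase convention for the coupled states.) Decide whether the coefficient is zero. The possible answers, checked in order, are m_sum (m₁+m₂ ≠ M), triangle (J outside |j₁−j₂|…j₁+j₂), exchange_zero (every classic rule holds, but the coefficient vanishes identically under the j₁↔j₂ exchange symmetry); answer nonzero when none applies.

m-sum: m₁+m₂ = -3+1/2 = -5/2, M = 5/2  ✗ ⇒ coefficient is 0

m_sum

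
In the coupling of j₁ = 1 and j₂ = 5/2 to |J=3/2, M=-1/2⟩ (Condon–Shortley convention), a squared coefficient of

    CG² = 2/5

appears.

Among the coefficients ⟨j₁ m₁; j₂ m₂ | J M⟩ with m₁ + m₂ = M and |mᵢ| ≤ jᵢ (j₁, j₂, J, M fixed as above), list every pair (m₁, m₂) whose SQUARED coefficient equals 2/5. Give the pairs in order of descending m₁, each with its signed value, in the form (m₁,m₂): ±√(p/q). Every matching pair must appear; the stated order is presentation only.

Admissible pairs with m₁+m₂ = M = -1/2: (-1,1/2), (0,-1/2), (1,-3/2)
  (m₁,m₂)=(1,-3/2): CG² = 2/5, CG = +√(2/5)   ← matches the target
  (m₁,m₂)=(0,-1/2): CG² = 2/5, CG = −√(2/5)   ← matches the target
  (m₁,m₂)=(-1,1/2): CG² = 1/5, CG = +√(1/5)
Pairs with CG² = 2/5: (1,-3/2): +√(2/5); (0,-1/2): −√(2/5)

(1,-3/2): +√(2/5); (0,-1/2): −√(2/5)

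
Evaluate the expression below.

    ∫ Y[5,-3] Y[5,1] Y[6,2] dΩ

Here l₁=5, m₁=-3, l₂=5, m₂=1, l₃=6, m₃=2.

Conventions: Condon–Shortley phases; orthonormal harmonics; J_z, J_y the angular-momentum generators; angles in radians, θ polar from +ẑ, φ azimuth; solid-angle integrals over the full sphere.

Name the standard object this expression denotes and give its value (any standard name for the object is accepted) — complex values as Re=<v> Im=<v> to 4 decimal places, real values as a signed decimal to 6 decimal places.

Gaunt coefficient, -0.106727

This is a Gaunt coefficient — the integral of a triple product of spherical harmonics over the sphere.
Rules hold: Σm=0, L=16 even, 0≤6≤10.
N = 11·11·13 = 1573
Δ = 4!·6!·6!/17! = 1/28588560
Racah Σ t=0..4: t=0:+1/345600 t=1:−1/13824 t=2:+1/5184 t=3:−1/13824 t=4:+1/345600 = 7/129600
⇒ 3j(5 5 6; 0 0 0)² = 80/7293, sgn +1
Racah Σ t=2..4: t=2:+1/138240 t=3:−1/25920 t=4:+1/55296 = -11/829440
⇒ 3j(5 5 6; -3 1 2)² = 11/1326, sgn -1
4πI² = N·(3j₀)²·(3jₘ)² = 4840/33813
I = -1·√(0.14314/4π) = -0.10672739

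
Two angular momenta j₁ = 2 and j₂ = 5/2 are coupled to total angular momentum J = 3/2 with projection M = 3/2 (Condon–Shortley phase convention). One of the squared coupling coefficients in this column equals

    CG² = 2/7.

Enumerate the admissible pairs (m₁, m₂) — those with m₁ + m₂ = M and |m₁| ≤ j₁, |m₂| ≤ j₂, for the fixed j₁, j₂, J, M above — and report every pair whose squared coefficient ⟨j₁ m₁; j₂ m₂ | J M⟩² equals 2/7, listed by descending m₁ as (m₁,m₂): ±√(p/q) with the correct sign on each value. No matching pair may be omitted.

Admissible pairs with m₁+m₂ = M = 3/2: (-1,5/2), (0,3/2), (1,1/2), (2,-1/2)
  (m₁,m₂)=(2,-1/2): CG² = 4/35, CG = +√(4/35)
  (m₁,m₂)=(1,1/2): CG² = 9/35, CG = −√(9/35)
  (m₁,m₂)=(0,3/2): CG² = 12/35, CG = +√(12/35)
  (m₁,m₂)=(-1,5/2): CG² = 2/7, CG = −√(2/7)   ← matches the target
Pairs with CG² = 2/7: (-1,5/2): −√(2/7)

(-1,5/2): −√(2/7)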